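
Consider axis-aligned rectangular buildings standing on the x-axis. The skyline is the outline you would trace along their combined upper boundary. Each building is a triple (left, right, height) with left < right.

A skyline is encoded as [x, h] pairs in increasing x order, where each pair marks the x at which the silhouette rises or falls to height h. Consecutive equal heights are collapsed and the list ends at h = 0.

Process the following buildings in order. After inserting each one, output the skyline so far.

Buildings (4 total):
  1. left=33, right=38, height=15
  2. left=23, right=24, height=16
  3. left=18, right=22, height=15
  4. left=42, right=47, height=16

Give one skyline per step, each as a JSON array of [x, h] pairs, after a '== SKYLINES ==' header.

== SKYLINES ==
[[33,15],[38,0]]
[[23,16],[24,0],[33,15],[38,0]]
[[18,15],[22,0],[23,16],[24,0],[33,15],[38,0]]
[[18,15],[22,0],[23,16],[24,0],[33,15],[38,0],[42,16],[47,0]]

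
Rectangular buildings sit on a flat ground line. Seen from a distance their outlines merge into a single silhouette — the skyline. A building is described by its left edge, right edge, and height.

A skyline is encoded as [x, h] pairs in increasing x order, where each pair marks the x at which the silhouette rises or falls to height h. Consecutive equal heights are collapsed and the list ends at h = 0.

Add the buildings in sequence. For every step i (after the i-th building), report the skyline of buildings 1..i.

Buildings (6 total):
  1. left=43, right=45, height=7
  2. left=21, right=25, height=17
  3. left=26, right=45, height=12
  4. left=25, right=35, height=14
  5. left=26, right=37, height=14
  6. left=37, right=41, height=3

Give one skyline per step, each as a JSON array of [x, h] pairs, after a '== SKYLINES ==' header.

== SKYLINES ==
[[43,7],[45,0]]
[[21,17],[25,0],[43,7],[45,0]]
[[21,17],[25,0],[26,12],[45,0]]
[[21,17],[25,14],[35,12],[45,0]]
[[21,17],[25,14],[37,12],[45,0]]
[[21,17],[25,14],[37,12],[45,0]]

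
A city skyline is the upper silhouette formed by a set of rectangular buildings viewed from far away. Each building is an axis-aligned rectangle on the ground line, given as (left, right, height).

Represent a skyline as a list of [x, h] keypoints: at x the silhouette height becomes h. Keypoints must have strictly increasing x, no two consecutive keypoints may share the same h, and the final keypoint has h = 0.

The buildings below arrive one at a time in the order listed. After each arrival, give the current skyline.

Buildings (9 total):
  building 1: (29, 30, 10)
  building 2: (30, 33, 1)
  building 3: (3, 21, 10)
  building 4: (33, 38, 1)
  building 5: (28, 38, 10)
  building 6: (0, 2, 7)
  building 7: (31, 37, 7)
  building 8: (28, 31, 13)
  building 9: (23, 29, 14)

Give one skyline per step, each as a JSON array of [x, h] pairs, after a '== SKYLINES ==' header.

== SKYLINES ==
[[29,10],[30,0]]
[[29,10],[30,1],[33,0]]
[[3,10],[21,0],[29,10],[30,1],[33,0]]
[[3,10],[21,0],[29,10],[30,1],[38,0]]
[[3,10],[21,0],[28,10],[38,0]]
[[0,7],[2,0],[3,10],[21,0],[28,10],[38,0]]
[[0,7],[2,0],[3,10],[21,0],[28,10],[38,0]]
[[0,7],[2,0],[3,10],[21,0],[28,13],[31,10],[38,0]]
[[0,7],[2,0],[3,10],[21,0],[23,14],[29,13],[31,10],[38,0]]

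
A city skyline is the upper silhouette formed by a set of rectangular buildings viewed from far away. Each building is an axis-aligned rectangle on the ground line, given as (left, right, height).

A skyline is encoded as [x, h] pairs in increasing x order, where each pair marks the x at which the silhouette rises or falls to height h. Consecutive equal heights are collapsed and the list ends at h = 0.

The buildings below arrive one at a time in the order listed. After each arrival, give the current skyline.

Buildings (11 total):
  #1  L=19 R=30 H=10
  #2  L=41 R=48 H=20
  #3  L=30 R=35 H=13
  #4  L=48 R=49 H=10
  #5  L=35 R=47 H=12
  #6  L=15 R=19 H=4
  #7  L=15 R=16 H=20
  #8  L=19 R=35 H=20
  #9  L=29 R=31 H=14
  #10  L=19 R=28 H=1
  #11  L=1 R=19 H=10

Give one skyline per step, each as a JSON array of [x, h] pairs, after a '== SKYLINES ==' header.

== SKYLINES ==
[[19,10],[30,0]]
[[19,10],[30,0],[41,20],[48,0]]
[[19,10],[30,13],[35,0],[41,20],[48,0]]
[[19,10],[30,13],[35,0],[41,20],[48,10],[49,0]]
[[19,10],[30,13],[35,12],[41,20],[48,10],[49,0]]
[[15,4],[19,10],[30,13],[35,12],[41,20],[48,10],[49,0]]
[[15,20],[16,4],[19,10],[30,13],[35,12],[41,20],[48,10],[49,0]]
[[15,20],[16,4],[19,20],[35,12],[41,20],[48,10],[49,0]]
[[15,20],[16,4],[19,20],[35,12],[41,20],[48,10],[49,0]]
[[15,20],[16,4],[19,20],[35,12],[41,20],[48,10],[49,0]]
[[1,10],[15,20],[16,10],[19,20],[35,12],[41,20],[48,10],[49,0]]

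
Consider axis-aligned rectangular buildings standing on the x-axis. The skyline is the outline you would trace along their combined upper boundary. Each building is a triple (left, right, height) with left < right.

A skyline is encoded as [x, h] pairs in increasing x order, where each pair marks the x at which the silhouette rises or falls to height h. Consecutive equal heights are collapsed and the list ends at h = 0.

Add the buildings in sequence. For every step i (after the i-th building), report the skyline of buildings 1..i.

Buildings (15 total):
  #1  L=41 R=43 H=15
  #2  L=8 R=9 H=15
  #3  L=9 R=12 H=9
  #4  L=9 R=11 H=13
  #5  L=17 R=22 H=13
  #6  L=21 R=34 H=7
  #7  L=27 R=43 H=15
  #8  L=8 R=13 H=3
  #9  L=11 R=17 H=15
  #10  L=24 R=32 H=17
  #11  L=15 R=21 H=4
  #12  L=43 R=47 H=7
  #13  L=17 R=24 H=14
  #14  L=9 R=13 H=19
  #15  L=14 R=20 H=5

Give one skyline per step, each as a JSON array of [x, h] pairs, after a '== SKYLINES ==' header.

== SKYLINES ==
[[41,15],[43,0]]
[[8,15],[9,0],[41,15],[43,0]]
[[8,15],[9,9],[12,0],[41,15],[43,0]]
[[8,15],[9,13],[11,9],[12,0],[41,15],[43,0]]
[[8,15],[9,13],[11,9],[12,0],[17,13],[22,0],[41,15],[43,0]]
[[8,15],[9,13],[11,9],[12,0],[17,13],[22,7],[34,0],[41,15],[43,0]]
[[8,15],[9,13],[11,9],[12,0],[17,13],[22,7],[27,15],[43,0]]
[[8,15],[9,13],[11,9],[12,3],[13,0],[17,13],[22,7],[27,15],[43,0]]
[[8,15],[9,13],[11,15],[17,13],[22,7],[27,15],[43,0]]
[[8,15],[9,13],[11,15],[17,13],[22,7],[24,17],[32,15],[43,0]]
[[8,15],[9,13],[11,15],[17,13],[22,7],[24,17],[32,15],[43,0]]
[[8,15],[9,13],[11,15],[17,13],[22,7],[24,17],[32,15],[43,7],[47,0]]
[[8,15],[9,13],[11,15],[17,14],[24,17],[32,15],[43,7],[47,0]]
[[8,15],[9,19],[13,15],[17,14],[24,17],[32,15],[43,7],[47,0]]
[[8,15],[9,19],[13,15],[17,14],[24,17],[32,15],[43,7],[47,0]]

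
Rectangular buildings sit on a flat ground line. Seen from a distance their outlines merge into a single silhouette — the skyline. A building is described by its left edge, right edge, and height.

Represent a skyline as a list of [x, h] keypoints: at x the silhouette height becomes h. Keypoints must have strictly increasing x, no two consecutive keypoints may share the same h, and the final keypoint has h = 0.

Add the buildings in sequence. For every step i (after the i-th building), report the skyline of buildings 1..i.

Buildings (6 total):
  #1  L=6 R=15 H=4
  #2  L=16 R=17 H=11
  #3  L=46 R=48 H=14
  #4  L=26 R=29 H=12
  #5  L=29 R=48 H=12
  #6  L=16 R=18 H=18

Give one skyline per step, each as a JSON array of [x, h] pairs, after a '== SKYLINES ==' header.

== SKYLINES ==
[[6,4],[15,0]]
[[6,4],[15,0],[16,11],[17,0]]
[[6,4],[15,0],[16,11],[17,0],[46,14],[48,0]]
[[6,4],[15,0],[16,11],[17,0],[26,12],[29,0],[46,14],[48,0]]
[[6,4],[15,0],[16,11],[17,0],[26,12],[46,14],[48,0]]
[[6,4],[15,0],[16,18],[18,0],[26,12],[46,14],[48,0]]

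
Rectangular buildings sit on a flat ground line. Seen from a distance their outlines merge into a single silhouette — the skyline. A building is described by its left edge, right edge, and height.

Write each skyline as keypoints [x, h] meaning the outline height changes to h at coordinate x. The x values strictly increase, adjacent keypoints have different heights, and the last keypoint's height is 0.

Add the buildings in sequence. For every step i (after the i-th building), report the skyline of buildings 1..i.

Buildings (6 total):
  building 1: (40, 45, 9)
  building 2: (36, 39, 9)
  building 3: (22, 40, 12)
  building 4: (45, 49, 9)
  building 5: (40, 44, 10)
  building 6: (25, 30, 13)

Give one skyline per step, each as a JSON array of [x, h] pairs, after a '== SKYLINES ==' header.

== SKYLINES ==
[[40,9],[45,0]]
[[36,9],[39,0],[40,9],[45,0]]
[[22,12],[40,9],[45,0]]
[[22,12],[40,9],[49,0]]
[[22,12],[40,10],[44,9],[49,0]]
[[22,12],[25,13],[30,12],[40,10],[44,9],[49,0]]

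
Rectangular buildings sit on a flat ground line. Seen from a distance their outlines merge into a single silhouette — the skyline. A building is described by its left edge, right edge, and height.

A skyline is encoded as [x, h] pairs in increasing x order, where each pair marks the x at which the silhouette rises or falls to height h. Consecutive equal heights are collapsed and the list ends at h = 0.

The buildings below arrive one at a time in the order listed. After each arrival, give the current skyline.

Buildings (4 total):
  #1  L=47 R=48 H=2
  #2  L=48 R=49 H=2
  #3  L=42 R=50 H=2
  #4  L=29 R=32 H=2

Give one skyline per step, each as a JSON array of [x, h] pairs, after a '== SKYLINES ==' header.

== SKYLINES ==
[[47,2],[48,0]]
[[47,2],[49,0]]
[[42,2],[50,0]]
[[29,2],[32,0],[42,2],[50,0]]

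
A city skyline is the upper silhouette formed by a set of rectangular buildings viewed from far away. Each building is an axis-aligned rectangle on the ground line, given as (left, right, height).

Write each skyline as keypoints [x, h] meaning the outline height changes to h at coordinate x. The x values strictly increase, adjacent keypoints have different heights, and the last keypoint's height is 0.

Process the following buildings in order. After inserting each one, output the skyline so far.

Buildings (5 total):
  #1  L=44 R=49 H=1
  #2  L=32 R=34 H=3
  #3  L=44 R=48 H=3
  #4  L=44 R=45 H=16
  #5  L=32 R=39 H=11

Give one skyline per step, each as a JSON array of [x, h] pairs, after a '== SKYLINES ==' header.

== SKYLINES ==
[[44,1],[49,0]]
[[32,3],[34,0],[44,1],[49,0]]
[[32,3],[34,0],[44,3],[48,1],[49,0]]
[[32,3],[34,0],[44,16],[45,3],[48,1],[49,0]]
[[32,11],[39,0],[44,16],[45,3],[48,1],[49,0]]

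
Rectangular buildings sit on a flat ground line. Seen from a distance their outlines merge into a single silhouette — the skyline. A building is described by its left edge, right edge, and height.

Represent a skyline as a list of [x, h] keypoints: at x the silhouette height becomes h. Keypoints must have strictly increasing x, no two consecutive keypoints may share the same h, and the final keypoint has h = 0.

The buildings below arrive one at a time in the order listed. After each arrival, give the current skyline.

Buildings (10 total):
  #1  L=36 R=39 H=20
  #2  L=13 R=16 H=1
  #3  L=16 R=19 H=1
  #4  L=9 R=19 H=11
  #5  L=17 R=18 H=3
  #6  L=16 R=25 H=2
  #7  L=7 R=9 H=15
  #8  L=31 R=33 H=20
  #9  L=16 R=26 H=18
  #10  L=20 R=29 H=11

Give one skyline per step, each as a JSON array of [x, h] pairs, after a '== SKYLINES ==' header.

== SKYLINES ==
[[36,20],[39,0]]
[[13,1],[16,0],[36,20],[39,0]]
[[13,1],[19,0],[36,20],[39,0]]
[[9,11],[19,0],[36,20],[39,0]]
[[9,11],[19,0],[36,20],[39,0]]
[[9,11],[19,2],[25,0],[36,20],[39,0]]
[[7,15],[9,11],[19,2],[25,0],[36,20],[39,0]]
[[7,15],[9,11],[19,2],[25,0],[31,20],[33,0],[36,20],[39,0]]
[[7,15],[9,11],[16,18],[26,0],[31,20],[33,0],[36,20],[39,0]]
[[7,15],[9,11],[16,18],[26,11],[29,0],[31,20],[33,0],[36,20],[39,0]]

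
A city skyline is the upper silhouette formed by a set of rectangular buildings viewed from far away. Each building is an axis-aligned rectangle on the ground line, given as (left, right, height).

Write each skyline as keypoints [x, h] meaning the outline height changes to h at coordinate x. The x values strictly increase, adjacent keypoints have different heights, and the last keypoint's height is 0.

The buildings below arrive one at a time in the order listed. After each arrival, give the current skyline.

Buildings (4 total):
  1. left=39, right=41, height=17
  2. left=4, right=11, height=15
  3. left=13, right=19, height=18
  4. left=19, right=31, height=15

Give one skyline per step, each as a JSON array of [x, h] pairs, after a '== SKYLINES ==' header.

== SKYLINES ==
[[39,17],[41,0]]
[[4,15],[11,0],[39,17],[41,0]]
[[4,15],[11,0],[13,18],[19,0],[39,17],[41,0]]
[[4,15],[11,0],[13,18],[19,15],[31,0],[39,17],[41,0]]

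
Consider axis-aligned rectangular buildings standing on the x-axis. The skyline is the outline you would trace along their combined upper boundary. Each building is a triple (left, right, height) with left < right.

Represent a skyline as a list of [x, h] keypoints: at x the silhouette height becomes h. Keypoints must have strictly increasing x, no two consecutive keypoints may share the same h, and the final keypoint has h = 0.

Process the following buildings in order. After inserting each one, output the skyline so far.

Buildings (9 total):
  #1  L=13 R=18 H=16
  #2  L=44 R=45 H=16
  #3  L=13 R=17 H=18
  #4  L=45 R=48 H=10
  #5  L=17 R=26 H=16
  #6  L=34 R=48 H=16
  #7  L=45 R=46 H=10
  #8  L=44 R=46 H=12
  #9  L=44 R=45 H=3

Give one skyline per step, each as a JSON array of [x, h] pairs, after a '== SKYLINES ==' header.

== SKYLINES ==
[[13,16],[18,0]]
[[13,16],[18,0],[44,16],[45,0]]
[[13,18],[17,16],[18,0],[44,16],[45,0]]
[[13,18],[17,16],[18,0],[44,16],[45,10],[48,0]]
[[13,18],[17,16],[26,0],[44,16],[45,10],[48,0]]
[[13,18],[17,16],[26,0],[34,16],[48,0]]
[[13,18],[17,16],[26,0],[34,16],[48,0]]
[[13,18],[17,16],[26,0],[34,16],[48,0]]
[[13,18],[17,16],[26,0],[34,16],[48,0]]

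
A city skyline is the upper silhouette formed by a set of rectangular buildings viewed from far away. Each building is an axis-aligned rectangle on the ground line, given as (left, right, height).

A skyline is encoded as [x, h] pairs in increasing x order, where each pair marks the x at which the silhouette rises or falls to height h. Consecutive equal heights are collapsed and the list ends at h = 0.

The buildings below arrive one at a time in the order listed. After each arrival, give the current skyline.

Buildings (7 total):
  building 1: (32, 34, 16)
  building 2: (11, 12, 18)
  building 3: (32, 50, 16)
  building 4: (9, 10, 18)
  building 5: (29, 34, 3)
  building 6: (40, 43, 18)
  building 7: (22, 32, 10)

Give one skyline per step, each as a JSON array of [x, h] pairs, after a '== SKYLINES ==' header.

== SKYLINES ==
[[32,16],[34,0]]
[[11,18],[12,0],[32,16],[34,0]]
[[11,18],[12,0],[32,16],[50,0]]
[[9,18],[10,0],[11,18],[12,0],[32,16],[50,0]]
[[9,18],[10,0],[11,18],[12,0],[29,3],[32,16],[50,0]]
[[9,18],[10,0],[11,18],[12,0],[29,3],[32,16],[40,18],[43,16],[50,0]]
[[9,18],[10,0],[11,18],[12,0],[22,10],[32,16],[40,18],[43,16],[50,0]]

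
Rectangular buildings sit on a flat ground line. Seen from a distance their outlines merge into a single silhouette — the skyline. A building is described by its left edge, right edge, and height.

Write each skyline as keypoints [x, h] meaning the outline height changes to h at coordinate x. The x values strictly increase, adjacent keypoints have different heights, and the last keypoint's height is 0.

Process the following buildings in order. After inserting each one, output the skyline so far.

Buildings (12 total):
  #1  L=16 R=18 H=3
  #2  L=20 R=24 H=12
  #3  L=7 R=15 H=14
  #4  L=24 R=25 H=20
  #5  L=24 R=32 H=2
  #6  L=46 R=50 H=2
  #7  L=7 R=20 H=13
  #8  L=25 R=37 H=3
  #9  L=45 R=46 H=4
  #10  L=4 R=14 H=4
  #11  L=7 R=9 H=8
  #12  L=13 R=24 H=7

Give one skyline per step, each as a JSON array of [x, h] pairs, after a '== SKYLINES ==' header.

== SKYLINES ==
[[16,3],[18,0]]
[[16,3],[18,0],[20,12],[24,0]]
[[7,14],[15,0],[16,3],[18,0],[20,12],[24,0]]
[[7,14],[15,0],[16,3],[18,0],[20,12],[24,20],[25,0]]
[[7,14],[15,0],[16,3],[18,0],[20,12],[24,20],[25,2],[32,0]]
[[7,14],[15,0],[16,3],[18,0],[20,12],[24,20],[25,2],[32,0],[46,2],[50,0]]
[[7,14],[15,13],[20,12],[24,20],[25,2],[32,0],[46,2],[50,0]]
[[7,14],[15,13],[20,12],[24,20],[25,3],[37,0],[46,2],[50,0]]
[[7,14],[15,13],[20,12],[24,20],[25,3],[37,0],[45,4],[46,2],[50,0]]
[[4,4],[7,14],[15,13],[20,12],[24,20],[25,3],[37,0],[45,4],[46,2],[50,0]]
[[4,4],[7,14],[15,13],[20,12],[24,20],[25,3],[37,0],[45,4],[46,2],[50,0]]
[[4,4],[7,14],[15,13],[20,12],[24,20],[25,3],[37,0],[45,4],[46,2],[50,0]]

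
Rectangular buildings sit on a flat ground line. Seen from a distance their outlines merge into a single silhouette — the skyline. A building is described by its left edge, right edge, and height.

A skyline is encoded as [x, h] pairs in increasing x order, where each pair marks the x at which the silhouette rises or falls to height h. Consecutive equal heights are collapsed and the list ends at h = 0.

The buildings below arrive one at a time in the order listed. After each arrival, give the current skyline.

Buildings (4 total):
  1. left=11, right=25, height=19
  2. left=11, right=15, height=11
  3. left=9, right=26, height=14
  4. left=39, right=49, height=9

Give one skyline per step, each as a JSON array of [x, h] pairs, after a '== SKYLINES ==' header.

== SKYLINES ==
[[11,19],[25,0]]
[[11,19],[25,0]]
[[9,14],[11,19],[25,14],[26,0]]
[[9,14],[11,19],[25,14],[26,0],[39,9],[49,0]]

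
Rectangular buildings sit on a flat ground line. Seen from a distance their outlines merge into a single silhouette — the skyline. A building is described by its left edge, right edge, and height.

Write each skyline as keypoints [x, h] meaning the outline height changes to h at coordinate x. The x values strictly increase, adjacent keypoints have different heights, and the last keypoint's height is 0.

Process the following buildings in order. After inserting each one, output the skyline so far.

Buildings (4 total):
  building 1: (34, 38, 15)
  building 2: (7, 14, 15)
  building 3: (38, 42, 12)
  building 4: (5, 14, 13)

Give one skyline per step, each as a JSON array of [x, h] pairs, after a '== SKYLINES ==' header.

== SKYLINES ==
[[34,15],[38,0]]
[[7,15],[14,0],[34,15],[38,0]]
[[7,15],[14,0],[34,15],[38,12],[42,0]]
[[5,13],[7,15],[14,0],[34,15],[38,12],[42,0]]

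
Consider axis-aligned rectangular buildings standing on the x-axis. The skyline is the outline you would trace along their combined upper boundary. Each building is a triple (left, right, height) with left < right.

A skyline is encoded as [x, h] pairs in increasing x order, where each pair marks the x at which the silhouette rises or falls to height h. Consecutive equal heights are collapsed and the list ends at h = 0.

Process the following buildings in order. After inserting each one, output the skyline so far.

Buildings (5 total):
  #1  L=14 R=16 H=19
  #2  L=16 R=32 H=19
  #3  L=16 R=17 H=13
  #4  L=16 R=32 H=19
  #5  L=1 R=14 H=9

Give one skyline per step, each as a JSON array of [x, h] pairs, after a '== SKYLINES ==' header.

== SKYLINES ==
[[14,19],[16,0]]
[[14,19],[32,0]]
[[14,19],[32,0]]
[[14,19],[32,0]]
[[1,9],[14,19],[32,0]]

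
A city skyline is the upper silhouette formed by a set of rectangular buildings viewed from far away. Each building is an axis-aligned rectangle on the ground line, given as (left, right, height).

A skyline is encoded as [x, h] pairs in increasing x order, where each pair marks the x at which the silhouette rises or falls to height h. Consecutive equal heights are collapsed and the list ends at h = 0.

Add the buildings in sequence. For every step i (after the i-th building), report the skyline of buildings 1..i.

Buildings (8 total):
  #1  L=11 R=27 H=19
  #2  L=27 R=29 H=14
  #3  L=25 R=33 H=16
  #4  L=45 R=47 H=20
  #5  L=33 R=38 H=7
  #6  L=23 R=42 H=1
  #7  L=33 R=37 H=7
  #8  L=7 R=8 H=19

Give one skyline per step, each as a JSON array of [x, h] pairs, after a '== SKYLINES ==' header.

== SKYLINES ==
[[11,19],[27,0]]
[[11,19],[27,14],[29,0]]
[[11,19],[27,16],[33,0]]
[[11,19],[27,16],[33,0],[45,20],[47,0]]
[[11,19],[27,16],[33,7],[38,0],[45,20],[47,0]]
[[11,19],[27,16],[33,7],[38,1],[42,0],[45,20],[47,0]]
[[11,19],[27,16],[33,7],[38,1],[42,0],[45,20],[47,0]]
[[7,19],[8,0],[11,19],[27,16],[33,7],[38,1],[42,0],[45,20],[47,0]]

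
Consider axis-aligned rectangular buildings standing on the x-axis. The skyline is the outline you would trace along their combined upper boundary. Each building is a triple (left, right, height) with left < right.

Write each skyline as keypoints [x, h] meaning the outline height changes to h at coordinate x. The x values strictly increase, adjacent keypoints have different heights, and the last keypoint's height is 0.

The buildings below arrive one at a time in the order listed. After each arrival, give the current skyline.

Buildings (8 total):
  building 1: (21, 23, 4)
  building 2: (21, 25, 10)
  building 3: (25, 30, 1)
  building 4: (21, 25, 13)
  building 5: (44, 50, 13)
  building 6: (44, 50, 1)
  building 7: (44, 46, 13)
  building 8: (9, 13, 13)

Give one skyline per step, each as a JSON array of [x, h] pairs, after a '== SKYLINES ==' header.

== SKYLINES ==
[[21,4],[23,0]]
[[21,10],[25,0]]
[[21,10],[25,1],[30,0]]
[[21,13],[25,1],[30,0]]
[[21,13],[25,1],[30,0],[44,13],[50,0]]
[[21,13],[25,1],[30,0],[44,13],[50,0]]
[[21,13],[25,1],[30,0],[44,13],[50,0]]
[[9,13],[13,0],[21,13],[25,1],[30,0],[44,13],[50,0]]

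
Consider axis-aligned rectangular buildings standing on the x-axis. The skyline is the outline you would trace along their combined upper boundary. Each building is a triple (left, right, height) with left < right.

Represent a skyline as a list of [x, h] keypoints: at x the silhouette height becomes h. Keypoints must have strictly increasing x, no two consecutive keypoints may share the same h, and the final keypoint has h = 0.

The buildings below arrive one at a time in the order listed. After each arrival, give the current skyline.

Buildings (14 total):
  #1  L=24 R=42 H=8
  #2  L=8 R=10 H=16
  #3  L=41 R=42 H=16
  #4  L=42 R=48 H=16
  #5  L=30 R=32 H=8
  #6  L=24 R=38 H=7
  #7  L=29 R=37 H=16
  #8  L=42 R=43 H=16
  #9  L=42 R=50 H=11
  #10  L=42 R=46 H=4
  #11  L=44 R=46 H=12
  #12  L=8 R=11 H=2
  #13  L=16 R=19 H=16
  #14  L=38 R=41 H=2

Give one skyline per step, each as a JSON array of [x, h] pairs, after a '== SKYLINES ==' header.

== SKYLINES ==
[[24,8],[42,0]]
[[8,16],[10,0],[24,8],[42,0]]
[[8,16],[10,0],[24,8],[41,16],[42,0]]
[[8,16],[10,0],[24,8],[41,16],[48,0]]
[[8,16],[10,0],[24,8],[41,16],[48,0]]
[[8,16],[10,0],[24,8],[41,16],[48,0]]
[[8,16],[10,0],[24,8],[29,16],[37,8],[41,16],[48,0]]
[[8,16],[10,0],[24,8],[29,16],[37,8],[41,16],[48,0]]
[[8,16],[10,0],[24,8],[29,16],[37,8],[41,16],[48,11],[50,0]]
[[8,16],[10,0],[24,8],[29,16],[37,8],[41,16],[48,11],[50,0]]
[[8,16],[10,0],[24,8],[29,16],[37,8],[41,16],[48,11],[50,0]]
[[8,16],[10,2],[11,0],[24,8],[29,16],[37,8],[41,16],[48,11],[50,0]]
[[8,16],[10,2],[11,0],[16,16],[19,0],[24,8],[29,16],[37,8],[41,16],[48,11],[50,0]]
[[8,16],[10,2],[11,0],[16,16],[19,0],[24,8],[29,16],[37,8],[41,16],[48,11],[50,0]]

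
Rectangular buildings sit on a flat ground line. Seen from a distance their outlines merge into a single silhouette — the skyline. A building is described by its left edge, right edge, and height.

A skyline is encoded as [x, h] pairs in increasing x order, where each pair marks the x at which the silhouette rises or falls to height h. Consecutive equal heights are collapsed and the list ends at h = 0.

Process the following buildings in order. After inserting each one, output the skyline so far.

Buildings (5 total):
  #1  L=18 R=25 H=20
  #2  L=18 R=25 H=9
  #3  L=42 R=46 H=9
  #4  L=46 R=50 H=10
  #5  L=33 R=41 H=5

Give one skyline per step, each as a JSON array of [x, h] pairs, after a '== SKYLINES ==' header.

== SKYLINES ==
[[18,20],[25,0]]
[[18,20],[25,0]]
[[18,20],[25,0],[42,9],[46,0]]
[[18,20],[25,0],[42,9],[46,10],[50,0]]
[[18,20],[25,0],[33,5],[41,0],[42,9],[46,10],[50,0]]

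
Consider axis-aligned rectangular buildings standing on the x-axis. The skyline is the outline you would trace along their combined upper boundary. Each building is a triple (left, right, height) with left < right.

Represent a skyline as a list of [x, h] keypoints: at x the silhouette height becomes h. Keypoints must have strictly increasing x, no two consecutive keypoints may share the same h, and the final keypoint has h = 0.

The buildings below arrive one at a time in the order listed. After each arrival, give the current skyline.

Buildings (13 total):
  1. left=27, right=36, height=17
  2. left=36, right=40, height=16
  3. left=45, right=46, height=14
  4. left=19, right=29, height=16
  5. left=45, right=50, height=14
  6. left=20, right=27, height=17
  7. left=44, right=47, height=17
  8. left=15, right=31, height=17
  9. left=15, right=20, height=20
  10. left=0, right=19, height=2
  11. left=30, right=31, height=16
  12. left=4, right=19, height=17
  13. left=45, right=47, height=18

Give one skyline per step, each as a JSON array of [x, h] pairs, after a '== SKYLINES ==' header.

== SKYLINES ==
[[27,17],[36,0]]
[[27,17],[36,16],[40,0]]
[[27,17],[36,16],[40,0],[45,14],[46,0]]
[[19,16],[27,17],[36,16],[40,0],[45,14],[46,0]]
[[19,16],[27,17],[36,16],[40,0],[45,14],[50,0]]
[[19,16],[20,17],[36,16],[40,0],[45,14],[50,0]]
[[19,16],[20,17],[36,16],[40,0],[44,17],[47,14],[50,0]]
[[15,17],[36,16],[40,0],[44,17],[47,14],[50,0]]
[[15,20],[20,17],[36,16],[40,0],[44,17],[47,14],[50,0]]
[[0,2],[15,20],[20,17],[36,16],[40,0],[44,17],[47,14],[50,0]]
[[0,2],[15,20],[20,17],[36,16],[40,0],[44,17],[47,14],[50,0]]
[[0,2],[4,17],[15,20],[20,17],[36,16],[40,0],[44,17],[47,14],[50,0]]
[[0,2],[4,17],[15,20],[20,17],[36,16],[40,0],[44,17],[45,18],[47,14],[50,0]]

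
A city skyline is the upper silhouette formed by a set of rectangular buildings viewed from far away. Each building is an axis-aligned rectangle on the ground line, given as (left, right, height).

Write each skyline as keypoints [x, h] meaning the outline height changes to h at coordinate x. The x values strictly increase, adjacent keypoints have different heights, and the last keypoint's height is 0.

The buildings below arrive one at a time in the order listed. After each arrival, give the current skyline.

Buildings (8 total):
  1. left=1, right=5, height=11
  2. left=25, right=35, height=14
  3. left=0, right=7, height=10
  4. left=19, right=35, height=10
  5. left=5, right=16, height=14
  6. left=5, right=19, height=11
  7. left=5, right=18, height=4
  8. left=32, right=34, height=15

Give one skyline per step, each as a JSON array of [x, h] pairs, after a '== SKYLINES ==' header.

== SKYLINES ==
[[1,11],[5,0]]
[[1,11],[5,0],[25,14],[35,0]]
[[0,10],[1,11],[5,10],[7,0],[25,14],[35,0]]
[[0,10],[1,11],[5,10],[7,0],[19,10],[25,14],[35,0]]
[[0,10],[1,11],[5,14],[16,0],[19,10],[25,14],[35,0]]
[[0,10],[1,11],[5,14],[16,11],[19,10],[25,14],[35,0]]
[[0,10],[1,11],[5,14],[16,11],[19,10],[25,14],[35,0]]
[[0,10],[1,11],[5,14],[16,11],[19,10],[25,14],[32,15],[34,14],[35,0]]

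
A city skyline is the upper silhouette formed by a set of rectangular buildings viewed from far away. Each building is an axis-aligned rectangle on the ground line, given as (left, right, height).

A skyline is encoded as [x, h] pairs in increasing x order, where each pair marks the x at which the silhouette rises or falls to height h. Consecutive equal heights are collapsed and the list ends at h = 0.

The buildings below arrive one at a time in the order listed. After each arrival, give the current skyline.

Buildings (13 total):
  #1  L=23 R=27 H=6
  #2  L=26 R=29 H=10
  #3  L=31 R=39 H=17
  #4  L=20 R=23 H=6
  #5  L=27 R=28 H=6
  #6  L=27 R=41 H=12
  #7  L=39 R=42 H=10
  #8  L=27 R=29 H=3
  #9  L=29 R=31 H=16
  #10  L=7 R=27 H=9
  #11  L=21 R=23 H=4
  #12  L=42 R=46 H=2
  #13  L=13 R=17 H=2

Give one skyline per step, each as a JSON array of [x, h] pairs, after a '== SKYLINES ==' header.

== SKYLINES ==
[[23,6],[27,0]]
[[23,6],[26,10],[29,0]]
[[23,6],[26,10],[29,0],[31,17],[39,0]]
[[20,6],[26,10],[29,0],[31,17],[39,0]]
[[20,6],[26,10],[29,0],[31,17],[39,0]]
[[20,6],[26,10],[27,12],[31,17],[39,12],[41,0]]
[[20,6],[26,10],[27,12],[31,17],[39,12],[41,10],[42,0]]
[[20,6],[26,10],[27,12],[31,17],[39,12],[41,10],[42,0]]
[[20,6],[26,10],[27,12],[29,16],[31,17],[39,12],[41,10],[42,0]]
[[7,9],[26,10],[27,12],[29,16],[31,17],[39,12],[41,10],[42,0]]
[[7,9],[26,10],[27,12],[29,16],[31,17],[39,12],[41,10],[42,0]]
[[7,9],[26,10],[27,12],[29,16],[31,17],[39,12],[41,10],[42,2],[46,0]]
[[7,9],[26,10],[27,12],[29,16],[31,17],[39,12],[41,10],[42,2],[46,0]]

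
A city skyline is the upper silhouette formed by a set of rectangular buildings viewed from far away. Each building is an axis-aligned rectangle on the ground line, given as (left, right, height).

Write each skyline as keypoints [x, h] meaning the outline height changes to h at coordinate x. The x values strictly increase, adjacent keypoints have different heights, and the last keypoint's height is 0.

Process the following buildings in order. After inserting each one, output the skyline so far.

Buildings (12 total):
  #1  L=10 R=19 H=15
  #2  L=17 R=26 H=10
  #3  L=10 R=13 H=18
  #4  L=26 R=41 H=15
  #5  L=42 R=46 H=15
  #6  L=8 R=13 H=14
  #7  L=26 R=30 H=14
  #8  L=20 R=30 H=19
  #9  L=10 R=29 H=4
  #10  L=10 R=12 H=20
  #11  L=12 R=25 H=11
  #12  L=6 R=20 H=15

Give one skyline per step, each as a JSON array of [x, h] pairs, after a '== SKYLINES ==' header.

== SKYLINES ==
[[10,15],[19,0]]
[[10,15],[19,10],[26,0]]
[[10,18],[13,15],[19,10],[26,0]]
[[10,18],[13,15],[19,10],[26,15],[41,0]]
[[10,18],[13,15],[19,10],[26,15],[41,0],[42,15],[46,0]]
[[8,14],[10,18],[13,15],[19,10],[26,15],[41,0],[42,15],[46,0]]
[[8,14],[10,18],[13,15],[19,10],[26,15],[41,0],[42,15],[46,0]]
[[8,14],[10,18],[13,15],[19,10],[20,19],[30,15],[41,0],[42,15],[46,0]]
[[8,14],[10,18],[13,15],[19,10],[20,19],[30,15],[41,0],[42,15],[46,0]]
[[8,14],[10,20],[12,18],[13,15],[19,10],[20,19],[30,15],[41,0],[42,15],[46,0]]
[[8,14],[10,20],[12,18],[13,15],[19,11],[20,19],[30,15],[41,0],[42,15],[46,0]]
[[6,15],[10,20],[12,18],[13,15],[20,19],[30,15],[41,0],[42,15],[46,0]]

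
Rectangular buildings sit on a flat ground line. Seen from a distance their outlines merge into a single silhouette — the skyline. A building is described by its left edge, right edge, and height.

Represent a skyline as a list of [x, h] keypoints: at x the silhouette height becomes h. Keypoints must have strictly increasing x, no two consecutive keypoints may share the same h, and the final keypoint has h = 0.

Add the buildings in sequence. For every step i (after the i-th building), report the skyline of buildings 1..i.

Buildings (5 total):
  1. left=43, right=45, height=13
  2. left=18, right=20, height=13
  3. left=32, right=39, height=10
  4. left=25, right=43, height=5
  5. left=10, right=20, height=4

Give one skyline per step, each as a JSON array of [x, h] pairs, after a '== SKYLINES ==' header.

== SKYLINES ==
[[43,13],[45,0]]
[[18,13],[20,0],[43,13],[45,0]]
[[18,13],[20,0],[32,10],[39,0],[43,13],[45,0]]
[[18,13],[20,0],[25,5],[32,10],[39,5],[43,13],[45,0]]
[[10,4],[18,13],[20,0],[25,5],[32,10],[39,5],[43,13],[45,0]]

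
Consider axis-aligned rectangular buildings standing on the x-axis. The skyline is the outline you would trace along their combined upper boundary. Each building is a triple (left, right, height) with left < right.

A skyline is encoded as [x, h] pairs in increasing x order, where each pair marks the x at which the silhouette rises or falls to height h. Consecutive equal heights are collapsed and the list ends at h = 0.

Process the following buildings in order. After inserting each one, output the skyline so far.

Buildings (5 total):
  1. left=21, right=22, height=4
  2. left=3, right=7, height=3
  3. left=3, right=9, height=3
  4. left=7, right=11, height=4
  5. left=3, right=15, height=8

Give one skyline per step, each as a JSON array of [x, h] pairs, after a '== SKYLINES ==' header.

== SKYLINES ==
[[21,4],[22,0]]
[[3,3],[7,0],[21,4],[22,0]]
[[3,3],[9,0],[21,4],[22,0]]
[[3,3],[7,4],[11,0],[21,4],[22,0]]
[[3,8],[15,0],[21,4],[22,0]]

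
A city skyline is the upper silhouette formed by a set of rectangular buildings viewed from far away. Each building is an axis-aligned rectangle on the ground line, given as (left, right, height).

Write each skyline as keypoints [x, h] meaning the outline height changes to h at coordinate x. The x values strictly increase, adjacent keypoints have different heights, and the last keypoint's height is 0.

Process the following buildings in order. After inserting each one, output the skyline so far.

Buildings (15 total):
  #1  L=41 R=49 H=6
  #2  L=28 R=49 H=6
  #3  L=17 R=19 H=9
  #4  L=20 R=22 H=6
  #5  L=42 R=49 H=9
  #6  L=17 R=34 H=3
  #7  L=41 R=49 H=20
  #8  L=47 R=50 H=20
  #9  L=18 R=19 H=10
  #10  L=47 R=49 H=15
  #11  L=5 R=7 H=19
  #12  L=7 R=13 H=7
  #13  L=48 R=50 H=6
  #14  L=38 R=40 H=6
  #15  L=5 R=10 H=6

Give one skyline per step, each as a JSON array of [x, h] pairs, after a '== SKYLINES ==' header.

== SKYLINES ==
[[41,6],[49,0]]
[[28,6],[49,0]]
[[17,9],[19,0],[28,6],[49,0]]
[[17,9],[19,0],[20,6],[22,0],[28,6],[49,0]]
[[17,9],[19,0],[20,6],[22,0],[28,6],[42,9],[49,0]]
[[17,9],[19,3],[20,6],[22,3],[28,6],[42,9],[49,0]]
[[17,9],[19,3],[20,6],[22,3],[28,6],[41,20],[49,0]]
[[17,9],[19,3],[20,6],[22,3],[28,6],[41,20],[50,0]]
[[17,9],[18,10],[19,3],[20,6],[22,3],[28,6],[41,20],[50,0]]
[[17,9],[18,10],[19,3],[20,6],[22,3],[28,6],[41,20],[50,0]]
[[5,19],[7,0],[17,9],[18,10],[19,3],[20,6],[22,3],[28,6],[41,20],[50,0]]
[[5,19],[7,7],[13,0],[17,9],[18,10],[19,3],[20,6],[22,3],[28,6],[41,20],[50,0]]
[[5,19],[7,7],[13,0],[17,9],[18,10],[19,3],[20,6],[22,3],[28,6],[41,20],[50,0]]
[[5,19],[7,7],[13,0],[17,9],[18,10],[19,3],[20,6],[22,3],[28,6],[41,20],[50,0]]
[[5,19],[7,7],[13,0],[17,9],[18,10],[19,3],[20,6],[22,3],[28,6],[41,20],[50,0]]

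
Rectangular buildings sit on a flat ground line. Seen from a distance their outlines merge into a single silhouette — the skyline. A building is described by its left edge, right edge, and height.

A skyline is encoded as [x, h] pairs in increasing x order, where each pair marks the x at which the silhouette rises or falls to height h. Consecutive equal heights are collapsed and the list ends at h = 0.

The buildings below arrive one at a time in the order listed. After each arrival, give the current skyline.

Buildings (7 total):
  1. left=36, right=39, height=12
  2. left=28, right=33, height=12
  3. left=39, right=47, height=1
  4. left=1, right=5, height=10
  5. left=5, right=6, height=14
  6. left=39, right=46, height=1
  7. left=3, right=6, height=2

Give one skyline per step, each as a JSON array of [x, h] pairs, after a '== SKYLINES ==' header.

== SKYLINES ==
[[36,12],[39,0]]
[[28,12],[33,0],[36,12],[39,0]]
[[28,12],[33,0],[36,12],[39,1],[47,0]]
[[1,10],[5,0],[28,12],[33,0],[36,12],[39,1],[47,0]]
[[1,10],[5,14],[6,0],[28,12],[33,0],[36,12],[39,1],[47,0]]
[[1,10],[5,14],[6,0],[28,12],[33,0],[36,12],[39,1],[47,0]]
[[1,10],[5,14],[6,0],[28,12],[33,0],[36,12],[39,1],[47,0]]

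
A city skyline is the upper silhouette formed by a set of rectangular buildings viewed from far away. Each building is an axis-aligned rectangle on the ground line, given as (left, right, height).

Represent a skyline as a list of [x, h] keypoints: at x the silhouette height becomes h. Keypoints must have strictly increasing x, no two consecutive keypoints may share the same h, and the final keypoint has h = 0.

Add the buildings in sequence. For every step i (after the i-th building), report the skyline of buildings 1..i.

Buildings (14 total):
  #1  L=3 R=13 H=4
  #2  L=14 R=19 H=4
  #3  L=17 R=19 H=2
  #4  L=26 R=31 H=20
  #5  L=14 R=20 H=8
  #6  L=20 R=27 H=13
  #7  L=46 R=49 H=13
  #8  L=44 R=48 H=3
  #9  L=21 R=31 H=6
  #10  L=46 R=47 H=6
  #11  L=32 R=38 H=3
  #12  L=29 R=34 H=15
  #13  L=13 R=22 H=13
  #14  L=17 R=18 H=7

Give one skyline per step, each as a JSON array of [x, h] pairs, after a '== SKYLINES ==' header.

== SKYLINES ==
[[3,4],[13,0]]
[[3,4],[13,0],[14,4],[19,0]]
[[3,4],[13,0],[14,4],[19,0]]
[[3,4],[13,0],[14,4],[19,0],[26,20],[31,0]]
[[3,4],[13,0],[14,8],[20,0],[26,20],[31,0]]
[[3,4],[13,0],[14,8],[20,13],[26,20],[31,0]]
[[3,4],[13,0],[14,8],[20,13],[26,20],[31,0],[46,13],[49,0]]
[[3,4],[13,0],[14,8],[20,13],[26,20],[31,0],[44,3],[46,13],[49,0]]
[[3,4],[13,0],[14,8],[20,13],[26,20],[31,0],[44,3],[46,13],[49,0]]
[[3,4],[13,0],[14,8],[20,13],[26,20],[31,0],[44,3],[46,13],[49,0]]
[[3,4],[13,0],[14,8],[20,13],[26,20],[31,0],[32,3],[38,0],[44,3],[46,13],[49,0]]
[[3,4],[13,0],[14,8],[20,13],[26,20],[31,15],[34,3],[38,0],[44,3],[46,13],[49,0]]
[[3,4],[13,13],[26,20],[31,15],[34,3],[38,0],[44,3],[46,13],[49,0]]
[[3,4],[13,13],[26,20],[31,15],[34,3],[38,0],[44,3],[46,13],[49,0]]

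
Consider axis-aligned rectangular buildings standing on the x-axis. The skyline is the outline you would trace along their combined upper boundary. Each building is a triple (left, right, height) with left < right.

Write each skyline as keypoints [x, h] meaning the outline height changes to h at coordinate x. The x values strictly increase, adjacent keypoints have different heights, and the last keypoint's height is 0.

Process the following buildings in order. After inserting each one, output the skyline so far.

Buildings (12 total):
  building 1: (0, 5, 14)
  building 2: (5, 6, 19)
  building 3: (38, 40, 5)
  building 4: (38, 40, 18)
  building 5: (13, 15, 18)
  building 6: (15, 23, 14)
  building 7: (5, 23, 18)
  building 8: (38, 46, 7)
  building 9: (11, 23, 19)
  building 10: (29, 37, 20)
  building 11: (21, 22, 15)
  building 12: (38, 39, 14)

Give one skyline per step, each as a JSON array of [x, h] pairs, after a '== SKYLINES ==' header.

== SKYLINES ==
[[0,14],[5,0]]
[[0,14],[5,19],[6,0]]
[[0,14],[5,19],[6,0],[38,5],[40,0]]
[[0,14],[5,19],[6,0],[38,18],[40,0]]
[[0,14],[5,19],[6,0],[13,18],[15,0],[38,18],[40,0]]
[[0,14],[5,19],[6,0],[13,18],[15,14],[23,0],[38,18],[40,0]]
[[0,14],[5,19],[6,18],[23,0],[38,18],[40,0]]
[[0,14],[5,19],[6,18],[23,0],[38,18],[40,7],[46,0]]
[[0,14],[5,19],[6,18],[11,19],[23,0],[38,18],[40,7],[46,0]]
[[0,14],[5,19],[6,18],[11,19],[23,0],[29,20],[37,0],[38,18],[40,7],[46,0]]
[[0,14],[5,19],[6,18],[11,19],[23,0],[29,20],[37,0],[38,18],[40,7],[46,0]]
[[0,14],[5,19],[6,18],[11,19],[23,0],[29,20],[37,0],[38,18],[40,7],[46,0]]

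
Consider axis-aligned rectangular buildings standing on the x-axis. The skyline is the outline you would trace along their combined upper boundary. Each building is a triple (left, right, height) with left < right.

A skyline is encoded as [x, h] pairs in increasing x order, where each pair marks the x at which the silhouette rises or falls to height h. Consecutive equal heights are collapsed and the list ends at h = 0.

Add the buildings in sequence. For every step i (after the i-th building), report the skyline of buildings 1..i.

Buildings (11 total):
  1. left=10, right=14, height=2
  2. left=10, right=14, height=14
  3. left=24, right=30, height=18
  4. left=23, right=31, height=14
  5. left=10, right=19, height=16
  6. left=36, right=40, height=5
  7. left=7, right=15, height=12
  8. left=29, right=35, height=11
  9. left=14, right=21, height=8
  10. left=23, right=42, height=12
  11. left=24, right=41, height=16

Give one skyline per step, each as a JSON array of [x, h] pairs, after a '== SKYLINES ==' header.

== SKYLINES ==
[[10,2],[14,0]]
[[10,14],[14,0]]
[[10,14],[14,0],[24,18],[30,0]]
[[10,14],[14,0],[23,14],[24,18],[30,14],[31,0]]
[[10,16],[19,0],[23,14],[24,18],[30,14],[31,0]]
[[10,16],[19,0],[23,14],[24,18],[30,14],[31,0],[36,5],[40,0]]
[[7,12],[10,16],[19,0],[23,14],[24,18],[30,14],[31,0],[36,5],[40,0]]
[[7,12],[10,16],[19,0],[23,14],[24,18],[30,14],[31,11],[35,0],[36,5],[40,0]]
[[7,12],[10,16],[19,8],[21,0],[23,14],[24,18],[30,14],[31,11],[35,0],[36,5],[40,0]]
[[7,12],[10,16],[19,8],[21,0],[23,14],[24,18],[30,14],[31,12],[42,0]]
[[7,12],[10,16],[19,8],[21,0],[23,14],[24,18],[30,16],[41,12],[42,0]]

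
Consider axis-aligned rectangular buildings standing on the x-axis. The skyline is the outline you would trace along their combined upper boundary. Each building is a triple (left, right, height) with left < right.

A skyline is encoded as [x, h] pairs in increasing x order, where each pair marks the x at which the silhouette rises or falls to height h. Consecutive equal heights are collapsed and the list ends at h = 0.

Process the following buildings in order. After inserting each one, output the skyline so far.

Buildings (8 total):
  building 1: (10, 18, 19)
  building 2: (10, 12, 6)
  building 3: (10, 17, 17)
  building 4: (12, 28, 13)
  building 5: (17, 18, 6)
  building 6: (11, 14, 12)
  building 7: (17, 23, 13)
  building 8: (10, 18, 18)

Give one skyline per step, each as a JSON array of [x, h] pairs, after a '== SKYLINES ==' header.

== SKYLINES ==
[[10,19],[18,0]]
[[10,19],[18,0]]
[[10,19],[18,0]]
[[10,19],[18,13],[28,0]]
[[10,19],[18,13],[28,0]]
[[10,19],[18,13],[28,0]]
[[10,19],[18,13],[28,0]]
[[10,19],[18,13],[28,0]]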